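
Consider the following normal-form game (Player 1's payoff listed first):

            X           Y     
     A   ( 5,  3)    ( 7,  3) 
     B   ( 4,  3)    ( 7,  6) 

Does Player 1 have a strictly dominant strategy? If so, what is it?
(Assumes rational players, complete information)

No strictly dominant strategy exists for Player 1

Work:
A strategy strictly dominates another if it gives a strictly higher payoff against every opponent action. Compare each pair of P1's strategies column-by-column:
  A vs B: [5 vs 4, 7 vs 7] → A does not strictly dominate B (column Y: 7 ≤ 7)
  B vs A: [4 vs 5, 7 vs 7] → B does not strictly dominate A (column X: 4 ≤ 5)
No single strategy strictly dominates all others → no strictly dominant strategy.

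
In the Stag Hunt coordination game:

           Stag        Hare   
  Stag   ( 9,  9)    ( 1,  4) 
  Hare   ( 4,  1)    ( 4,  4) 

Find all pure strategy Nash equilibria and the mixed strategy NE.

Pure NE: (Stag, Stag) and (Hare, Hare); Mixed NE: p = 0.375, q = 0.375

Work:
Check pure NE:
(Stag, Stag): (9, 9) - no unilateral deviation beneficial
(Hare, Hare): (4, 4) - no unilateral deviation beneficial
Mixed NE: P1 plays Stag with p = 0.375, P2 plays Stag with q = 0.375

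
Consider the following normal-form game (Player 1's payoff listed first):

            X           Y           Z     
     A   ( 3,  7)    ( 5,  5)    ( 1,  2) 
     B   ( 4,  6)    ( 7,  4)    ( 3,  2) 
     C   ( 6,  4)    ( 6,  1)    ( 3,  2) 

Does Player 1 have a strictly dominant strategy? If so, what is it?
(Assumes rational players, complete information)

No strictly dominant strategy exists for Player 1

Work:
A strategy strictly dominates another if it gives a strictly higher payoff against every opponent action. Compare each pair of P1's strategies column-by-column:
  A vs B: [3 vs 4, 5 vs 7, 1 vs 3] → A does not strictly dominate B (column X: 3 ≤ 4)
  A vs C: [3 vs 6, 5 vs 6, 1 vs 3] → A does not strictly dominate C (column X: 3 ≤ 6)
  B vs A: [4 vs 3, 7 vs 5, 3 vs 1] → B strictly dominates A
  B vs C: [4 vs 6, 7 vs 6, 3 vs 3] → B does not strictly dominate C (column X: 4 ≤ 6)
  C vs A: [6 vs 3, 6 vs 5, 3 vs 1] → C strictly dominates A
  C vs B: [6 vs 4, 6 vs 7, 3 vs 3] → C does not strictly dominate B (column Y: 6 ≤ 7)
No single strategy strictly dominates all others → no strictly dominant strategy.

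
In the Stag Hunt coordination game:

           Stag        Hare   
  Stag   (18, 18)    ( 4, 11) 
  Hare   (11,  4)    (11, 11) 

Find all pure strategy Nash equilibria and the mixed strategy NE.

Pure NE: (Stag, Stag) and (Hare, Hare); Mixed NE: p = 0.5, q = 0.5

Work:
Check pure NE:
(Stag, Stag): (18, 18) - no unilateral deviation beneficial
(Hare, Hare): (11, 11) - no unilateral deviation beneficial
Mixed NE: P1 plays Stag with p = 0.5, P2 plays Stag with q = 0.5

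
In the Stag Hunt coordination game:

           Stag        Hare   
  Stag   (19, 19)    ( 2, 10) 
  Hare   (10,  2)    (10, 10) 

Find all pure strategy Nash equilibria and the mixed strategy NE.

Pure NE: (Stag, Stag) and (Hare, Hare); Mixed NE: p = 0.4706, q = 0.4706

Work:
Check pure NE:
(Stag, Stag): (19, 19) - no unilateral deviation beneficial
(Hare, Hare): (10, 10) - no unilateral deviation beneficial
Mixed NE: P1 plays Stag with p = 0.4706, P2 plays Stag with q = 0.4706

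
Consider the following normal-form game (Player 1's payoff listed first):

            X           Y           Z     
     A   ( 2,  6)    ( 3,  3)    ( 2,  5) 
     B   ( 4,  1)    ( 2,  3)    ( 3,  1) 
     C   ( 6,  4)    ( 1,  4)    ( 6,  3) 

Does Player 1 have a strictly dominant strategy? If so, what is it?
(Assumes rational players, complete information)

No strictly dominant strategy exists for Player 1

Work:
A strategy strictly dominates another if it gives a strictly higher payoff against every opponent action. Compare each pair of P1's strategies column-by-column:
  A vs B: [2 vs 4, 3 vs 2, 2 vs 3] → A does not strictly dominate B (column X: 2 ≤ 4)
  A vs C: [2 vs 6, 3 vs 1, 2 vs 6] → A does not strictly dominate C (column X: 2 ≤ 6)
  B vs A: [4 vs 2, 2 vs 3, 3 vs 2] → B does not strictly dominate A (column Y: 2 ≤ 3)
  B vs C: [4 vs 6, 2 vs 1, 3 vs 6] → B does not strictly dominate C (column X: 4 ≤ 6)
  C vs A: [6 vs 2, 1 vs 3, 6 vs 2] → C does not strictly dominate A (column Y: 1 ≤ 3)
  C vs B: [6 vs 4, 1 vs 2, 6 vs 3] → C does not strictly dominate B (column Y: 1 ≤ 2)
No single strategy strictly dominates all others → no strictly dominant strategy.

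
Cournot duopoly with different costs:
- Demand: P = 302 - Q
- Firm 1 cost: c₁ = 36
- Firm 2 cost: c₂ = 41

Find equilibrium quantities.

q₁* = 90.33, q₂* = 85.33

Work:
Reaction: q₁ = (302 - 36 - q₂)/2
Reaction: q₂ = (302 - 41 - q₁)/2
Solve simultaneously:
q₁* = (302 - 2×36 + 41)/3 = 90.33
q₂* = (302 - 2×41 + 36)/3 = 85.33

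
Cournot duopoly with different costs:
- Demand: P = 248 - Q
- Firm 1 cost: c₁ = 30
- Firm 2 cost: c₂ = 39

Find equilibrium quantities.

q₁* = 75.67, q₂* = 66.67

Work:
Reaction: q₁ = (248 - 30 - q₂)/2
Reaction: q₂ = (248 - 39 - q₁)/2
Solve simultaneously:
q₁* = (248 - 2×30 + 39)/3 = 75.67
q₂* = (248 - 2×39 + 30)/3 = 66.67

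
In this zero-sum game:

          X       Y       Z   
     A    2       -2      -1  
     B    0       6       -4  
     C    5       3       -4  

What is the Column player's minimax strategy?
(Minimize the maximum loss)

Column should play Z, value = -1

Work:
Column player minimizes Row's maximum payoff:
Column X: max payoff to Row = 5
Column Y: max payoff to Row = 6
Column Z: max payoff to Row = -1
Minimum is -1, achieved by column Z.
Minimax strategy: Z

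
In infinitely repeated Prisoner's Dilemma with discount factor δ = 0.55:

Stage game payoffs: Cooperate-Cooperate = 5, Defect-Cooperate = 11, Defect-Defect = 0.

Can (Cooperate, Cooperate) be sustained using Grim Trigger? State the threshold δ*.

δ* = 0.5455; since δ = 0.55 ≥ 0.5455, cooperation can be sustained

Work:
For Grim Trigger:
Cooperate forever: 5/(1-δ)
Defect then punished: 11 + 0·δ/(1-δ)
Need: 5/(1-δ) ≥ 11 + 0·δ/(1-δ)
Solving: δ ≥ (T-R)/(T-P) = (11-5)/(11-0) = 0.5455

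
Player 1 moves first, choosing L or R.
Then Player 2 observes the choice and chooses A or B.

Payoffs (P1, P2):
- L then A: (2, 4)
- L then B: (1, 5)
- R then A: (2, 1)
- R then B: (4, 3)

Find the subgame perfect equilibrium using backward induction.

P1 plays R, P2 plays B after L and B after R; Payoff (4, 3)

Work:
Backward induction:
After L: P2 chooses B → P1 gets 1
After R: P2 chooses B → P1 gets 4
P1 chooses R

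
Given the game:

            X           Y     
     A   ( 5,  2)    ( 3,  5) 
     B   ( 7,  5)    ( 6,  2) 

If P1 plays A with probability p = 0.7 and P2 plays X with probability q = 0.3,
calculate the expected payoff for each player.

E[P1] = 4.41, E[P2] = 3.74

Work:
E[P1] = p·q·π₁(A,X) + p·(1-q)·π₁(A,Y) + (1-p)·q·π₁(B,X) + (1-p)·(1-q)·π₁(B,Y)
= 0.7·0.3·5 + 0.7·0.7·3 + 0.3·0.3·7 + 0.3·0.7·6
= 4.41

E[P2] = 3.74 (similar calculation)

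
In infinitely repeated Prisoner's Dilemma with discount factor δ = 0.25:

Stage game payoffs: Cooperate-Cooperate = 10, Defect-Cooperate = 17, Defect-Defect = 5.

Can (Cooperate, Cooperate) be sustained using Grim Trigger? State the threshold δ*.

δ* = 0.5833; since δ = 0.25 < 0.5833, cooperation cannot be sustained

Work:
For Grim Trigger:
Cooperate forever: 10/(1-δ)
Defect then punished: 17 + 5·δ/(1-δ)
Need: 10/(1-δ) ≥ 17 + 5·δ/(1-δ)
Solving: δ ≥ (T-R)/(T-P) = (17-10)/(17-5) = 0.5833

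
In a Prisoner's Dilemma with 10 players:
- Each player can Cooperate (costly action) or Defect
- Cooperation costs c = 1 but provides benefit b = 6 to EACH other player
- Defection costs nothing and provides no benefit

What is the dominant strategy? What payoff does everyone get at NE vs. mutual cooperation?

Dominant: Defect; NE payoff = 0; Coop payoff = 53

Work:
Defect dominates (saves cost c = 1, benefit to others is external)
NE: All defect → everyone gets 0
If all cooperate: each receives (9)×6 - 1 = 53
Social dilemma: 53 > 0 but NE gives 0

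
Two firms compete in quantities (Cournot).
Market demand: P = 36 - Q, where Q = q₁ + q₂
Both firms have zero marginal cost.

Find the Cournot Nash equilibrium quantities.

q₁* = q₂* = 12.0; P* = 12.0

Work:
Profit: π_i = P·q_i = (a - q_i - q_j)·q_i
FOC: ∂π_i/∂q_i = a - 2q_i - q_j = 0
Reaction function: q_i = (36 - q_j)/2
Symmetry: q* = 36/3 = 12.0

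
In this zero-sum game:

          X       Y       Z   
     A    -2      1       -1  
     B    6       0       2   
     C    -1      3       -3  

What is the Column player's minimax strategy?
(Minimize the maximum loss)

Column should play Z, value = 2

Work:
Column player minimizes Row's maximum payoff:
Column X: max payoff to Row = 6
Column Y: max payoff to Row = 3
Column Z: max payoff to Row = 2
Minimum is 2, achieved by column Z.
Minimax strategy: Z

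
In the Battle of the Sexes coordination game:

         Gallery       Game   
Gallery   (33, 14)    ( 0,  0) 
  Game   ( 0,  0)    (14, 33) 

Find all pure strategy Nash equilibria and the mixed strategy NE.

Pure NE: (Gallery, Gallery) and (Game, Game); Mixed NE: p = 0.7021, q = 0.2979

Work:
Check pure NE:
(Gallery, Gallery): (33, 14) - no unilateral deviation beneficial
(Game, Game): (14, 33) - no unilateral deviation beneficial
Mixed NE: P1 plays Gallery with p = 0.7021, P2 plays Gallery with q = 0.2979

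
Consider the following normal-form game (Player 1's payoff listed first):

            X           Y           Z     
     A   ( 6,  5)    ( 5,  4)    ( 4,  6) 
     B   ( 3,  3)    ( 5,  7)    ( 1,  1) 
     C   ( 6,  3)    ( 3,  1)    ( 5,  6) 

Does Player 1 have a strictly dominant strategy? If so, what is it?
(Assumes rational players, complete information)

No strictly dominant strategy exists for Player 1

Work:
A strategy strictly dominates another if it gives a strictly higher payoff against every opponent action. Compare each pair of P1's strategies column-by-column:
  A vs B: [6 vs 3, 5 vs 5, 4 vs 1] → A does not strictly dominate B (column Y: 5 ≤ 5)
  A vs C: [6 vs 6, 5 vs 3, 4 vs 5] → A does not strictly dominate C (column X: 6 ≤ 6)
  B vs A: [3 vs 6, 5 vs 5, 1 vs 4] → B does not strictly dominate A (column X: 3 ≤ 6)
  B vs C: [3 vs 6, 5 vs 3, 1 vs 5] → B does not strictly dominate C (column X: 3 ≤ 6)
  C vs A: [6 vs 6, 3 vs 5, 5 vs 4] → C does not strictly dominate A (column X: 6 ≤ 6)
  C vs B: [6 vs 3, 3 vs 5, 5 vs 1] → C does not strictly dominate B (column Y: 3 ≤ 5)
No single strategy strictly dominates all others → no strictly dominant strategy.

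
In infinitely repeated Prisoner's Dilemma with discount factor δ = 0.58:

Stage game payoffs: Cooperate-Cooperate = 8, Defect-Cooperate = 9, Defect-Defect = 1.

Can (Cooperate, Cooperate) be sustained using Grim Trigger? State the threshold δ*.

δ* = 0.125; since δ = 0.58 ≥ 0.125, cooperation can be sustained

Work:
For Grim Trigger:
Cooperate forever: 8/(1-δ)
Defect then punished: 9 + 1·δ/(1-δ)
Need: 8/(1-δ) ≥ 9 + 1·δ/(1-δ)
Solving: δ ≥ (T-R)/(T-P) = (9-8)/(9-1) = 0.125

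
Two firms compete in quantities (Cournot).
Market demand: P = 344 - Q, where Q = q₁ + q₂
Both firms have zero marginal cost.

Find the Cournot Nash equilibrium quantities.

q₁* = q₂* = 114.67; P* = 114.67

Work:
Profit: π_i = P·q_i = (a - q_i - q_j)·q_i
FOC: ∂π_i/∂q_i = a - 2q_i - q_j = 0
Reaction function: q_i = (344 - q_j)/2
Symmetry: q* = 344/3 = 114.67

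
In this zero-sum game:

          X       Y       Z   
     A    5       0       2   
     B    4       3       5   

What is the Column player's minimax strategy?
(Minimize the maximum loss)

Column should play Y, value = 3

Work:
Column player minimizes Row's maximum payoff:
Column X: max payoff to Row = 5
Column Y: max payoff to Row = 3
Column Z: max payoff to Row = 5
Minimum is 3, achieved by column Y.
Minimax strategy: Y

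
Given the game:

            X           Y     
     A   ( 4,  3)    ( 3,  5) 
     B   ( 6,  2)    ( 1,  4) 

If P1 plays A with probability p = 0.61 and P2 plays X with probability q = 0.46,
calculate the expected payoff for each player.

E[P1] = 3.3976, E[P2] = 3.69

Work:
E[P1] = p·q·π₁(A,X) + p·(1-q)·π₁(A,Y) + (1-p)·q·π₁(B,X) + (1-p)·(1-q)·π₁(B,Y)
= 0.61·0.46·4 + 0.61·0.54·3 + 0.39·0.46·6 + 0.39·0.54·1
= 3.3976

E[P2] = 3.69 (similar calculation)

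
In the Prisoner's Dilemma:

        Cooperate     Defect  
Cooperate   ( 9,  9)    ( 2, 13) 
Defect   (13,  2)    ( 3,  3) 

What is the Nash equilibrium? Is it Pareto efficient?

(Defect, Defect) is NE; not Pareto efficient

Work:
Defect dominates Cooperate for both players:
If P2 cooperates: Defect (13) > Cooperate (9)
If P2 defects: Defect (3) > Cooperate (2)
NE: (Defect, Defect) with payoff (3, 3)
But (Cooperate, Cooperate) = (9, 9) Pareto dominates (3, 3)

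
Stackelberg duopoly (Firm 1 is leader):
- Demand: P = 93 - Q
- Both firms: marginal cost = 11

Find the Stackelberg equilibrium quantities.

q₁* (leader) = 41.0, q₂* (follower) = 20.5

Work:
Follower's reaction: q₂ = (a - c - q₁)/2
Leader substitutes: π₁ = q₁·(a - q₁ - (a-c-q₁)/2 - c)
FOC: q₁* = (93 - 11)/2 = 41.00
Then: q₂* = (93 - 11 - 41.0)/2 = 20.50
Leader has first-mover advantage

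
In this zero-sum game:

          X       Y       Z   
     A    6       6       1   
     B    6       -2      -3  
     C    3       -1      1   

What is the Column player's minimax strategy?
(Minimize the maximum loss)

Column should play Z, value = 1

Work:
Column player minimizes Row's maximum payoff:
Column X: max payoff to Row = 6
Column Y: max payoff to Row = 6
Column Z: max payoff to Row = 1
Minimum is 1, achieved by column Z.
Minimax strategy: Z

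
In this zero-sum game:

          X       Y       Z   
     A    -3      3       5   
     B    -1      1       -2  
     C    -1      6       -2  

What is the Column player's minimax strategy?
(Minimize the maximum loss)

Column should play X, value = -1

Work:
Column player minimizes Row's maximum payoff:
Column X: max payoff to Row = -1
Column Y: max payoff to Row = 6
Column Z: max payoff to Row = 5
Minimum is -1, achieved by column X.
Minimax strategy: X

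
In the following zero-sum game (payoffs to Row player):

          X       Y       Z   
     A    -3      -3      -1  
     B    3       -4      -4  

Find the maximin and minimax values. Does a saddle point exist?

Maximin = -3, Minimax = -3, Saddle: True

Work:
Row minimums: [-3, -4] → maximin = -3
Column maximums: [3, -3, -1] → minimax = -3
Saddle point exists! Game value = -3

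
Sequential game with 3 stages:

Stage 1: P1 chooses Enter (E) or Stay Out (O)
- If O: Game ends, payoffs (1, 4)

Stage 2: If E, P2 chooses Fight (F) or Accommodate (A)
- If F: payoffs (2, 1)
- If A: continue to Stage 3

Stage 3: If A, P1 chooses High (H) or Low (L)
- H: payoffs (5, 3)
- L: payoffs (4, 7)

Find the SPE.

SPE: (E, A, H); Outcome (5, 3)

Work:
Stage 3: P1 chooses H (5 vs 4)
Stage 2: P2: F->1, A->3 (anticipating H). Choose A
Stage 1: P1: O->1, E->5 (anticipating A, H). Choose E
SPE path: E -> A -> H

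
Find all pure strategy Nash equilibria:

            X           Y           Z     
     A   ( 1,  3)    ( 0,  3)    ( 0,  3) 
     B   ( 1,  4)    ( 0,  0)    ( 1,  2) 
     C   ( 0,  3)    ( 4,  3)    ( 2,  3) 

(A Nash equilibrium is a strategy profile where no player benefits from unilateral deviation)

Nash equilibrium: (A, X), (B, X), (C, Y), (C, Z)

Work:
Best responses:
  P1 vs X: payoffs [1, 1, 0] → best response A/B (payoff 1)
  P1 vs Y: payoffs [0, 0, 4] → best response C (payoff 4)
  P1 vs Z: payoffs [0, 1, 2] → best response C (payoff 2)
  P2 vs A: payoffs [3, 3, 3] → best response X/Y/Z (payoff 3)
  P2 vs B: payoffs [4, 0, 2] → best response X (payoff 4)
  P2 vs C: payoffs [3, 3, 3] → best response X/Y/Z (payoff 3)
Mutual best responses: (A,X), (B,X), (C,Y), (C,Z) → Nash equilibria.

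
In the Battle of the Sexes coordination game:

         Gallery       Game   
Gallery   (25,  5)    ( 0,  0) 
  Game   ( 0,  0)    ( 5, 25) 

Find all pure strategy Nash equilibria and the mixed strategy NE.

Pure NE: (Gallery, Gallery) and (Game, Game); Mixed NE: p = 0.8333, q = 0.1667

Work:
Check pure NE:
(Gallery, Gallery): (25, 5) - no unilateral deviation beneficial
(Game, Game): (5, 25) - no unilateral deviation beneficial
Mixed NE: P1 plays Gallery with p = 0.8333, P2 plays Gallery with q = 0.1667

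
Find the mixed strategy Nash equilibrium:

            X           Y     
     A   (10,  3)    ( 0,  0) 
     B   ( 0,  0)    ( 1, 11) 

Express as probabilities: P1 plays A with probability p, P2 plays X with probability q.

p = 0.7857, q = 0.0909

Work:
Find probabilities that make opponent indifferent:
P2 chooses q to make P1 indifferent between A and B
P1 chooses p to make P2 indifferent between X and Y
Mixed NE: P1 plays (A: 0.7857, B: 0.2143), P2 plays (X: 0.0909, Y: 0.9091)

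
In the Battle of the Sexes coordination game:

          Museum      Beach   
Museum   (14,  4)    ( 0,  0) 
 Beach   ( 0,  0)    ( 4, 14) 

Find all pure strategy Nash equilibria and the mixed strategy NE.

Pure NE: (Museum, Museum) and (Beach, Beach); Mixed NE: p = 0.7778, q = 0.2222

Work:
Check pure NE:
(Museum, Museum): (14, 4) - no unilateral deviation beneficial
(Beach, Beach): (4, 14) - no unilateral deviation beneficial
Mixed NE: P1 plays Museum with p = 0.7778, P2 plays Museum with q = 0.2222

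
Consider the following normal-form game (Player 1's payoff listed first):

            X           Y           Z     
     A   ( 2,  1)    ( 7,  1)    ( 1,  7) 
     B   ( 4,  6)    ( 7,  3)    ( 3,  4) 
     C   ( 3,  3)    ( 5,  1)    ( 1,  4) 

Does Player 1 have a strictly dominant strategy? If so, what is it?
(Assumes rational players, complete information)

No strictly dominant strategy exists for Player 1

Work:
A strategy strictly dominates another if it gives a strictly higher payoff against every opponent action. Compare each pair of P1's strategies column-by-column:
  A vs B: [2 vs 4, 7 vs 7, 1 vs 3] → A does not strictly dominate B (column X: 2 ≤ 4)
  A vs C: [2 vs 3, 7 vs 5, 1 vs 1] → A does not strictly dominate C (column X: 2 ≤ 3)
  B vs A: [4 vs 2, 7 vs 7, 3 vs 1] → B does not strictly dominate A (column Y: 7 ≤ 7)
  B vs C: [4 vs 3, 7 vs 5, 3 vs 1] → B strictly dominates C
  C vs A: [3 vs 2, 5 vs 7, 1 vs 1] → C does not strictly dominate A (column Y: 5 ≤ 7)
  C vs B: [3 vs 4, 5 vs 7, 1 vs 3] → C does not strictly dominate B (column X: 3 ≤ 4)
No single strategy strictly dominates all others → no strictly dominant strategy.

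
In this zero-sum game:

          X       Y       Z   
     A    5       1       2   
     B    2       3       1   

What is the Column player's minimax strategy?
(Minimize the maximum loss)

Column should play Z, value = 2

Work:
Column player minimizes Row's maximum payoff:
Column X: max payoff to Row = 5
Column Y: max payoff to Row = 3
Column Z: max payoff to Row = 2
Minimum is 2, achieved by column Z.
Minimax strategy: Z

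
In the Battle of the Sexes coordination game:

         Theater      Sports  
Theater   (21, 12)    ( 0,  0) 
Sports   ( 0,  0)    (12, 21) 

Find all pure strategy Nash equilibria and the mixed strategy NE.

Pure NE: (Theater, Theater) and (Sports, Sports); Mixed NE: p = 0.6364, q = 0.3636

Work:
Check pure NE:
(Theater, Theater): (21, 12) - no unilateral deviation beneficial
(Sports, Sports): (12, 21) - no unilateral deviation beneficial
Mixed NE: P1 plays Theater with p = 0.6364, P2 plays Theater with q = 0.3636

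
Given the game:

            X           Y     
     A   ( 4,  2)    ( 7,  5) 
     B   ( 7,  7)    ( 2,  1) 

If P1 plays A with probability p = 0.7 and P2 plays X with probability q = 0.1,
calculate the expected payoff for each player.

E[P1] = 5.44, E[P2] = 3.77

Work:
E[P1] = p·q·π₁(A,X) + p·(1-q)·π₁(A,Y) + (1-p)·q·π₁(B,X) + (1-p)·(1-q)·π₁(B,Y)
= 0.7·0.1·4 + 0.7·0.9·7 + 0.3·0.1·7 + 0.3·0.9·2
= 5.44

E[P2] = 3.77 (similar calculation)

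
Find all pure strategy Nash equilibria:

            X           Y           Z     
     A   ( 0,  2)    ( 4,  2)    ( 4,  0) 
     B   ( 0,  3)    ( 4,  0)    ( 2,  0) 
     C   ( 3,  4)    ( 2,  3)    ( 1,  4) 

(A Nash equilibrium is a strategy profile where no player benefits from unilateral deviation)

Nash equilibrium: (A, Y), (C, X)

Work:
Best responses:
  P1 vs X: payoffs [0, 0, 3] → best response C (payoff 3)
  P1 vs Y: payoffs [4, 4, 2] → best response A/B (payoff 4)
  P1 vs Z: payoffs [4, 2, 1] → best response A (payoff 4)
  P2 vs A: payoffs [2, 2, 0] → best response X/Y (payoff 2)
  P2 vs B: payoffs [3, 0, 0] → best response X (payoff 3)
  P2 vs C: payoffs [4, 3, 4] → best response X/Z (payoff 4)
Mutual best responses: (A,Y), (C,X) → Nash equilibria.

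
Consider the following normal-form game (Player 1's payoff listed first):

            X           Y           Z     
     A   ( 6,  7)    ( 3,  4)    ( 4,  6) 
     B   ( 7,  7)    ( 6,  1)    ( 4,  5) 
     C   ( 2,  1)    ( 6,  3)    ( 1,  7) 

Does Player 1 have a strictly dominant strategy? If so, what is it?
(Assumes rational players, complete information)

No strictly dominant strategy exists for Player 1

Work:
A strategy strictly dominates another if it gives a strictly higher payoff against every opponent action. Compare each pair of P1's strategies column-by-column:
  A vs B: [6 vs 7, 3 vs 6, 4 vs 4] → A does not strictly dominate B (column X: 6 ≤ 7)
  A vs C: [6 vs 2, 3 vs 6, 4 vs 1] → A does not strictly dominate C (column Y: 3 ≤ 6)
  B vs A: [7 vs 6, 6 vs 3, 4 vs 4] → B does not strictly dominate A (column Z: 4 ≤ 4)
  B vs C: [7 vs 2, 6 vs 6, 4 vs 1] → B does not strictly dominate C (column Y: 6 ≤ 6)
  C vs A: [2 vs 6, 6 vs 3, 1 vs 4] → C does not strictly dominate A (column X: 2 ≤ 6)
  C vs B: [2 vs 7, 6 vs 6, 1 vs 4] → C does not strictly dominate B (column X: 2 ≤ 7)
No single strategy strictly dominates all others → no strictly dominant strategy.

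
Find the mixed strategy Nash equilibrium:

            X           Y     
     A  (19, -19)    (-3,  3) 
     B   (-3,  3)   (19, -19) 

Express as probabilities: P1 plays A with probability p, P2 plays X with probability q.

p = 0.5, q = 0.5

Work:
Find probabilities that make opponent indifferent:
P2 chooses q to make P1 indifferent between A and B
P1 chooses p to make P2 indifferent between X and Y
Mixed NE: P1 plays (A: 0.5, B: 0.5), P2 plays (X: 0.5, Y: 0.5)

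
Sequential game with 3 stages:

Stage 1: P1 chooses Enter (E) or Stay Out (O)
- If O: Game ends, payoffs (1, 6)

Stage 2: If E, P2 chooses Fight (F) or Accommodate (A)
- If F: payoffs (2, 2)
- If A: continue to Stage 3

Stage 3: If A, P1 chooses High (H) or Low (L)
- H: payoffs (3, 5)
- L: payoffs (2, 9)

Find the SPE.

SPE: (E, A, H); Outcome (3, 5)

Work:
Stage 3: P1 chooses H (3 vs 2)
Stage 2: P2: F->2, A->5 (anticipating H). Choose A
Stage 1: P1: O->1, E->3 (anticipating A, H). Choose E
SPE path: E -> A -> H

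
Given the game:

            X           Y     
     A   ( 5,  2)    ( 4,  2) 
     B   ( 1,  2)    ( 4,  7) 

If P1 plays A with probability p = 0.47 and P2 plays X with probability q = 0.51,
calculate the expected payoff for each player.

E[P1] = 3.4288, E[P2] = 3.2985

Work:
E[P1] = p·q·π₁(A,X) + p·(1-q)·π₁(A,Y) + (1-p)·q·π₁(B,X) + (1-p)·(1-q)·π₁(B,Y)
= 0.47·0.51·5 + 0.47·0.49·4 + 0.53·0.51·1 + 0.53·0.49·4
= 3.4288

E[P2] = 3.2985 (similar calculation)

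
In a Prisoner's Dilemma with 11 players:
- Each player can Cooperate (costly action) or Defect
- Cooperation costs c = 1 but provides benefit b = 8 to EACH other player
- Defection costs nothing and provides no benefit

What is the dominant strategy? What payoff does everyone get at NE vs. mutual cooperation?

Dominant: Defect; NE payoff = 0; Coop payoff = 79

Work:
Defect dominates (saves cost c = 1, benefit to others is external)
NE: All defect → everyone gets 0
If all cooperate: each receives (10)×8 - 1 = 79
Social dilemma: 79 > 0 but NE gives 0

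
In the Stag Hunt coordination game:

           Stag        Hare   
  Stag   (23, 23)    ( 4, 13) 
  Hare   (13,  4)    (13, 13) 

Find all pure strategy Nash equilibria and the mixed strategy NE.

Pure NE: (Stag, Stag) and (Hare, Hare); Mixed NE: p = 0.4737, q = 0.4737

Work:
Check pure NE:
(Stag, Stag): (23, 23) - no unilateral deviation beneficial
(Hare, Hare): (13, 13) - no unilateral deviation beneficial
Mixed NE: P1 plays Stag with p = 0.4737, P2 plays Stag with q = 0.4737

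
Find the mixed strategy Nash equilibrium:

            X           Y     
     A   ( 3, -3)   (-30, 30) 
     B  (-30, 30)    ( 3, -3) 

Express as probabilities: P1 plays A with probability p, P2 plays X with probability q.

p = 0.5, q = 0.5

Work:
Find probabilities that make opponent indifferent:
P2 chooses q to make P1 indifferent between A and B
P1 chooses p to make P2 indifferent between X and Y
Mixed NE: P1 plays (A: 0.5, B: 0.5), P2 plays (X: 0.5, Y: 0.5)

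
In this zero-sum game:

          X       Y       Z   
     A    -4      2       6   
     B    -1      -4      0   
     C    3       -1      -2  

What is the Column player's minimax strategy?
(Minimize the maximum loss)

Column should play Y, value = 2

Work:
Column player minimizes Row's maximum payoff:
Column X: max payoff to Row = 3
Column Y: max payoff to Row = 2
Column Z: max payoff to Row = 6
Minimum is 2, achieved by column Y.
Minimax strategy: Y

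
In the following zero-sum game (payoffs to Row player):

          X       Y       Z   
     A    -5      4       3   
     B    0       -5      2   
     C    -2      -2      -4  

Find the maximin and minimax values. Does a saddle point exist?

Maximin = -4, Minimax = 0, Saddle: False

Work:
Row minimums: [-5, -5, -4] → maximin = -4
Column maximums: [0, 4, 3] → minimax = 0
No saddle point (maximin ≠ minimax). Mixed strategy needed.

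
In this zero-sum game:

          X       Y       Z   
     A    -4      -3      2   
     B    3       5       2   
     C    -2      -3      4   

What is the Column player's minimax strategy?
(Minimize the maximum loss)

Column should play X, value = 3

Work:
Column player minimizes Row's maximum payoff:
Column X: max payoff to Row = 3
Column Y: max payoff to Row = 5
Column Z: max payoff to Row = 4
Minimum is 3, achieved by column X.
Minimax strategy: X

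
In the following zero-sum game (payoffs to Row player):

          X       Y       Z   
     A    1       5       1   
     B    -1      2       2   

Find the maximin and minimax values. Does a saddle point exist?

Maximin = 1, Minimax = 1, Saddle: True

Work:
Row minimums: [1, -1] → maximin = 1
Column maximums: [1, 5, 2] → minimax = 1
Saddle point exists! Game value = 1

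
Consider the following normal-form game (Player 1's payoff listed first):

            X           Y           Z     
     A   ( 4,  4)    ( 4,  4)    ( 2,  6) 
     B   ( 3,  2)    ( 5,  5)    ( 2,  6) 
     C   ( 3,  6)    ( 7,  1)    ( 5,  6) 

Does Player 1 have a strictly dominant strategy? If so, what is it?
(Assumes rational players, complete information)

No strictly dominant strategy exists for Player 1

Work:
A strategy strictly dominates another if it gives a strictly higher payoff against every opponent action. Compare each pair of P1's strategies column-by-column:
  A vs B: [4 vs 3, 4 vs 5, 2 vs 2] → A does not strictly dominate B (column Y: 4 ≤ 5)
  A vs C: [4 vs 3, 4 vs 7, 2 vs 5] → A does not strictly dominate C (column Y: 4 ≤ 7)
  B vs A: [3 vs 4, 5 vs 4, 2 vs 2] → B does not strictly dominate A (column X: 3 ≤ 4)
  B vs C: [3 vs 3, 5 vs 7, 2 vs 5] → B does not strictly dominate C (column X: 3 ≤ 3)
  C vs A: [3 vs 4, 7 vs 4, 5 vs 2] → C does not strictly dominate A (column X: 3 ≤ 4)
  C vs B: [3 vs 3, 7 vs 5, 5 vs 2] → C does not strictly dominate B (column X: 3 ≤ 3)
No single strategy strictly dominates all others → no strictly dominant strategy.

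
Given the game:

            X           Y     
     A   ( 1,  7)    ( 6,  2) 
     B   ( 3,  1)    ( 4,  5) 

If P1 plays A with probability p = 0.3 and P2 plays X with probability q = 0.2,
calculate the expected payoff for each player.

E[P1] = 4.16, E[P2] = 3.84

Work:
E[P1] = p·q·π₁(A,X) + p·(1-q)·π₁(A,Y) + (1-p)·q·π₁(B,X) + (1-p)·(1-q)·π₁(B,Y)
= 0.3·0.2·1 + 0.3·0.8·6 + 0.7·0.2·3 + 0.7·0.8·4
= 4.16

E[P2] = 3.84 (similar calculation)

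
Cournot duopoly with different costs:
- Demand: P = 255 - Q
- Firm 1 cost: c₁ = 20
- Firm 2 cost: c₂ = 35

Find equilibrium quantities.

q₁* = 83.33, q₂* = 68.33

Work:
Reaction: q₁ = (255 - 20 - q₂)/2
Reaction: q₂ = (255 - 35 - q₁)/2
Solve simultaneously:
q₁* = (255 - 2×20 + 35)/3 = 83.33
q₂* = (255 - 2×35 + 20)/3 = 68.33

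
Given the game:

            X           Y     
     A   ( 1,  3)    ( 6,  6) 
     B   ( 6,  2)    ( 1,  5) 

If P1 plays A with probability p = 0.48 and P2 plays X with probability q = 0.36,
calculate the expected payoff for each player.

E[P1] = 3.472, E[P2] = 4.4

Work:
E[P1] = p·q·π₁(A,X) + p·(1-q)·π₁(A,Y) + (1-p)·q·π₁(B,X) + (1-p)·(1-q)·π₁(B,Y)
= 0.48·0.36·1 + 0.48·0.64·6 + 0.52·0.36·6 + 0.52·0.64·1
= 3.472

E[P2] = 4.4 (similar calculation)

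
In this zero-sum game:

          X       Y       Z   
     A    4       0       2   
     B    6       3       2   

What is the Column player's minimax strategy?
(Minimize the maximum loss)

Column should play Z, value = 2

Work:
Column player minimizes Row's maximum payoff:
Column X: max payoff to Row = 6
Column Y: max payoff to Row = 3
Column Z: max payoff to Row = 2
Minimum is 2, achieved by column Z.
Minimax strategy: Z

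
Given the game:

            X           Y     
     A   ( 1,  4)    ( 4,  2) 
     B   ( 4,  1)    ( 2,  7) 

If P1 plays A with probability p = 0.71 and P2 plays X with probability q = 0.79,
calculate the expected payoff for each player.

E[P1] = 2.1955, E[P2] = 3.1972

Work:
E[P1] = p·q·π₁(A,X) + p·(1-q)·π₁(A,Y) + (1-p)·q·π₁(B,X) + (1-p)·(1-q)·π₁(B,Y)
= 0.71·0.79·1 + 0.71·0.21·4 + 0.29·0.79·4 + 0.29·0.21·2
= 2.1955

E[P2] = 3.1972 (similar calculation)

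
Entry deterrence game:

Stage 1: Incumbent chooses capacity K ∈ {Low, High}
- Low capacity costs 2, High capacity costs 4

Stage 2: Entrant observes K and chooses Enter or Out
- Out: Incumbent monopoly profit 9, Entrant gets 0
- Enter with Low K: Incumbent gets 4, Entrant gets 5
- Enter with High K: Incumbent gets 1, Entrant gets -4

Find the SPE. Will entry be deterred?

SPE: (High, Enter|Low, Out|High); Entry deterred. Incumbent net profit = 5

Work:
After Low K: Entrant enters (5 > 0)
After High K: Entrant stays out (-4 < 0)
Incumbent: Low → 4−2=2, High → 9−4=5
Incumbent chooses High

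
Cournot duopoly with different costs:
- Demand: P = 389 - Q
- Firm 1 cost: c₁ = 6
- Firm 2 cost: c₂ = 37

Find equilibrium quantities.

q₁* = 138.0, q₂* = 107.0

Work:
Reaction: q₁ = (389 - 6 - q₂)/2
Reaction: q₂ = (389 - 37 - q₁)/2
Solve simultaneously:
q₁* = (389 - 2×6 + 37)/3 = 138.0
q₂* = (389 - 2×37 + 6)/3 = 107.0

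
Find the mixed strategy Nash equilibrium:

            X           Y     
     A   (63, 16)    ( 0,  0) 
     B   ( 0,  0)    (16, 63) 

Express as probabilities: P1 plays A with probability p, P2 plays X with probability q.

p = 0.7975, q = 0.2025

Work:
Find probabilities that make opponent indifferent:
P2 chooses q to make P1 indifferent between A and B
P1 chooses p to make P2 indifferent between X and Y
Mixed NE: P1 plays (A: 0.7975, B: 0.2025), P2 plays (X: 0.2025, Y: 0.7975)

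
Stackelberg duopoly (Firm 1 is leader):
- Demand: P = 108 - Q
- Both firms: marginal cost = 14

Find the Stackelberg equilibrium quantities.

q₁* (leader) = 47.0, q₂* (follower) = 23.5

Work:
Follower's reaction: q₂ = (a - c - q₁)/2
Leader substitutes: π₁ = q₁·(a - q₁ - (a-c-q₁)/2 - c)
FOC: q₁* = (108 - 14)/2 = 47.00
Then: q₂* = (108 - 14 - 47.0)/2 = 23.50
Leader has first-mover advantage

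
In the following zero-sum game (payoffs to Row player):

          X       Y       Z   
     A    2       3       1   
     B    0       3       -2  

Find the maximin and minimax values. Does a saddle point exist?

Maximin = 1, Minimax = 1, Saddle: True

Work:
Row minimums: [1, -2] → maximin = 1
Column maximums: [2, 3, 1] → minimax = 1
Saddle point exists! Game value = 1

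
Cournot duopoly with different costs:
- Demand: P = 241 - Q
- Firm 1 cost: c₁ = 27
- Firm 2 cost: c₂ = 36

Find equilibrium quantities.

q₁* = 74.33, q₂* = 65.33

Work:
Reaction: q₁ = (241 - 27 - q₂)/2
Reaction: q₂ = (241 - 36 - q₁)/2
Solve simultaneously:
q₁* = (241 - 2×27 + 36)/3 = 74.33
q₂* = (241 - 2×36 + 27)/3 = 65.33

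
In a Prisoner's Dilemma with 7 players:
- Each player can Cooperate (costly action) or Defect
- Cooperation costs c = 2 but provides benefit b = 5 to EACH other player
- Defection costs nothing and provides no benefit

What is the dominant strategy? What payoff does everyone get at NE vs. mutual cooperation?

Dominant: Defect; NE payoff = 0; Coop payoff = 28

Work:
Defect dominates (saves cost c = 2, benefit to others is external)
NE: All defect → everyone gets 0
If all cooperate: each receives (6)×5 - 2 = 28
Social dilemma: 28 > 0 but NE gives 0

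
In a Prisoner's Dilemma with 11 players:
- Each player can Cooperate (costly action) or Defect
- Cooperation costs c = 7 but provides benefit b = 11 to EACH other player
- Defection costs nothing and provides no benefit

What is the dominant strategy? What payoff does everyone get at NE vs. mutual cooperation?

Dominant: Defect; NE payoff = 0; Coop payoff = 103

Work:
Defect dominates (saves cost c = 7, benefit to others is external)
NE: All defect → everyone gets 0
If all cooperate: each receives (10)×11 - 7 = 103
Social dilemma: 103 > 0 but NE gives 0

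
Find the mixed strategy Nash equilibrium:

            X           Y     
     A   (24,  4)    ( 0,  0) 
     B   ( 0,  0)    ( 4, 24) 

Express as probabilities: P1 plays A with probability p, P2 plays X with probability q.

p = 0.8571, q = 0.1429

Work:
Find probabilities that make opponent indifferent:
P2 chooses q to make P1 indifferent between A and B
P1 chooses p to make P2 indifferent between X and Y
Mixed NE: P1 plays (A: 0.8571, B: 0.1429), P2 plays (X: 0.1429, Y: 0.8571)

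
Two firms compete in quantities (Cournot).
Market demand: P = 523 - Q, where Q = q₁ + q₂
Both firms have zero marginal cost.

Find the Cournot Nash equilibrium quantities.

q₁* = q₂* = 174.33; P* = 174.33

Work:
Profit: π_i = P·q_i = (a - q_i - q_j)·q_i
FOC: ∂π_i/∂q_i = a - 2q_i - q_j = 0
Reaction function: q_i = (523 - q_j)/2
Symmetry: q* = 523/3 = 174.33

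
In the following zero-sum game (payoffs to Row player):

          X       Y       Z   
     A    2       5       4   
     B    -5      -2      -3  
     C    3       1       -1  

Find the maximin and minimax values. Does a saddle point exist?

Maximin = 2, Minimax = 3, Saddle: False

Work:
Row minimums: [2, -5, -1] → maximin = 2
Column maximums: [3, 5, 4] → minimax = 3
No saddle point (maximin ≠ minimax). Mixed strategy needed.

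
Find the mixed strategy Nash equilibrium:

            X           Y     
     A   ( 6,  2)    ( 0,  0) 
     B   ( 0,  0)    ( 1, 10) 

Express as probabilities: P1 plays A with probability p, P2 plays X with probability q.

p = 0.8333, q = 0.1429

Work:
Find probabilities that make opponent indifferent:
P2 chooses q to make P1 indifferent between A and B
P1 chooses p to make P2 indifferent between X and Y
Mixed NE: P1 plays (A: 0.8333, B: 0.1667), P2 plays (X: 0.1429, Y: 0.8571)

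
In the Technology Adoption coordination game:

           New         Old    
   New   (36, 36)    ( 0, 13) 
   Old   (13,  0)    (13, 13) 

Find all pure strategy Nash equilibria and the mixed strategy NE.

Pure NE: (New, New) and (Old, Old); Mixed NE: p = 0.3611, q = 0.3611

Work:
Check pure NE:
(New, New): (36, 36) - no unilateral deviation beneficial
(Old, Old): (13, 13) - no unilateral deviation beneficial
Mixed NE: P1 plays New with p = 0.3611, P2 plays New with q = 0.3611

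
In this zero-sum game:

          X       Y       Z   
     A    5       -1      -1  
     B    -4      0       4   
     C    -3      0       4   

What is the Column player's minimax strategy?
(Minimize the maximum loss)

Column should play Y, value = 0

Work:
Column player minimizes Row's maximum payoff:
Column X: max payoff to Row = 5
Column Y: max payoff to Row = 0
Column Z: max payoff to Row = 4
Minimum is 0, achieved by column Y.
Minimax strategy: Y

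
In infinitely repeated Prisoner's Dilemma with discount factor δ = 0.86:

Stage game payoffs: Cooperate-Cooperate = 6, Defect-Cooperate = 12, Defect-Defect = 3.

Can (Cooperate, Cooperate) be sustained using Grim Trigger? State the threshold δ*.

δ* = 0.6667; since δ = 0.86 ≥ 0.6667, cooperation can be sustained

Work:
For Grim Trigger:
Cooperate forever: 6/(1-δ)
Defect then punished: 12 + 3·δ/(1-δ)
Need: 6/(1-δ) ≥ 12 + 3·δ/(1-δ)
Solving: δ ≥ (T-R)/(T-P) = (12-6)/(12-3) = 0.6667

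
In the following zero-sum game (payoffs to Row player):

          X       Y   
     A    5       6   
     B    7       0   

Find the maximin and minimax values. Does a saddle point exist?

Maximin = 5, Minimax = 6, Saddle: False

Work:
Row minimums: [5, 0] → maximin = 5
Column maximums: [7, 6] → minimax = 6
No saddle point (maximin ≠ minimax). Mixed strategy needed.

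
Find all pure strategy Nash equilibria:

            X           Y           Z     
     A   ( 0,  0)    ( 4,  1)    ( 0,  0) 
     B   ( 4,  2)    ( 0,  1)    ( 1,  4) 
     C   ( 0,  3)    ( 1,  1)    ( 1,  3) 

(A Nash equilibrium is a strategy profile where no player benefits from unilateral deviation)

Nash equilibrium: (A, Y), (B, Z), (C, Z)

Work:
Best responses:
  P1 vs X: payoffs [0, 4, 0] → best response B (payoff 4)
  P1 vs Y: payoffs [4, 0, 1] → best response A (payoff 4)
  P1 vs Z: payoffs [0, 1, 1] → best response B/C (payoff 1)
  P2 vs A: payoffs [0, 1, 0] → best response Y (payoff 1)
  P2 vs B: payoffs [2, 1, 4] → best response Z (payoff 4)
  P2 vs C: payoffs [3, 1, 3] → best response X/Z (payoff 3)
Mutual best responses: (A,Y), (B,Z), (C,Z) → Nash equilibria.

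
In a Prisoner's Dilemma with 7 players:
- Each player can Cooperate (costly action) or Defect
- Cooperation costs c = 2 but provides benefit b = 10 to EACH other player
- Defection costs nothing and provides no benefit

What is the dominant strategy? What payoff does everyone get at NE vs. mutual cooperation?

Dominant: Defect; NE payoff = 0; Coop payoff = 58

Work:
Defect dominates (saves cost c = 2, benefit to others is external)
NE: All defect → everyone gets 0
If all cooperate: each receives (6)×10 - 2 = 58
Social dilemma: 58 > 0 but NE gives 0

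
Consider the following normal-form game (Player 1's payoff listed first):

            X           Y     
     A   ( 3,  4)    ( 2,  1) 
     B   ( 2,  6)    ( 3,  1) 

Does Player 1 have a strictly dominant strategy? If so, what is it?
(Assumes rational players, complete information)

No strictly dominant strategy exists for Player 1

Work:
A strategy strictly dominates another if it gives a strictly higher payoff against every opponent action. Compare each pair of P1's strategies column-by-column:
  A vs B: [3 vs 2, 2 vs 3] → A does not strictly dominate B (column Y: 2 ≤ 3)
  B vs A: [2 vs 3, 3 vs 2] → B does not strictly dominate A (column X: 2 ≤ 3)
No single strategy strictly dominates all others → no strictly dominant strategy.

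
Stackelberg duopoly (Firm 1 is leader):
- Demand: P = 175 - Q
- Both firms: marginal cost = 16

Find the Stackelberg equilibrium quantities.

q₁* (leader) = 79.5, q₂* (follower) = 39.75

Work:
Follower's reaction: q₂ = (a - c - q₁)/2
Leader substitutes: π₁ = q₁·(a - q₁ - (a-c-q₁)/2 - c)
FOC: q₁* = (175 - 16)/2 = 79.50
Then: q₂* = (175 - 16 - 79.5)/2 = 39.75
Leader has first-mover advantage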